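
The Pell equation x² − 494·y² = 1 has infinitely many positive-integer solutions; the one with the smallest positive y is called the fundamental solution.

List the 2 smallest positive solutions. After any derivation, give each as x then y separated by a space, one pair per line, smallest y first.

73035 3286
10668222449 479986020

√494 = [22; 4,2,2,1,2,1,2,2,4,44, …], period ℓ=10 (even) → k=9
step 0: (22, 1)  from 22·(1,0) + (0,1)
…
step 6: (2556, 115)  from 1·(1867,84) + (689,31)
…
step 8: (16514, 743)  from 2·(6979,314) + (2556,115)
step 9: (73035, 3286)  from 4·(16514,743) + (6979,314)
→ (73035, 3286).  Check: 73035²=5334111225, 494·3286²=5334111224, difference 1.
(73035+3286√494)^2 = 10668222449 + 479986020√494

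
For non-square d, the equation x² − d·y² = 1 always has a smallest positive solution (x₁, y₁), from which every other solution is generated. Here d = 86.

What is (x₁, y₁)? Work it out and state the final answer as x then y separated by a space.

d=86: √d = [9; 3,1,1,1,8,1,1,1,3,18] (ℓ=10, even), read p_9/q_9
step 0: (9, 1)  from 9·(1,0) + (0,1)
…
step 2: (37, 4)  from 1·(28,3) + (9,1)
step 3: (65, 7)  from 1·(37,4) + (28,3)
step 4: (102, 11)  from 1·(65,7) + (37,4)
step 5: (881, 95)  from 8·(102,11) + (65,7)
step 6: (983, 106)  from 1·(881,95) + (102,11)
step 7: (1864, 201)  from 1·(983,106) + (881,95)
step 8: (2847, 307)  from 1·(1864,201) + (983,106)
step 9: (10405, 1122)  from 3·(2847,307) + (1864,201)
(x₁, y₁) = (10405, 1122);  10405² − 86·1122² = 1 ✓

10405 1122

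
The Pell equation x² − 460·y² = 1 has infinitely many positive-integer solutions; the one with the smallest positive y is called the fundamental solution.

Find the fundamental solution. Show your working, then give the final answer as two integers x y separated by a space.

2535751 118230

[21; 2,4,3,1,2,10,2,1,3,4,2,42] for √460; ℓ=12 ⇒ convergent index 11
k=0  a_k=21  p_k/q_k = 21/1
…
k=2  a_k=4  p_k/q_k = 193/9
…
k=5  a_k=2  p_k/q_k = 2252/105
k=6  a_k=10  p_k/q_k = 23335/1088
…
k=8  a_k=1  p_k/q_k = 72257/3369
k=9  a_k=3  p_k/q_k = 265693/12388
k=10  a_k=4  p_k/q_k = 1135029/52921
k=11  a_k=2  p_k/q_k = 2535751/118230
fundamental: x₁=2535751, y₁=118230  (since 6430033134001 − 460·13978332900 = 1)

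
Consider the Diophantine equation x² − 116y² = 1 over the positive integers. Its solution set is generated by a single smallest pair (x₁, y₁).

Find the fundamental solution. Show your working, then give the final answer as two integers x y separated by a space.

d=116: √d = [10; 1,3,2,1,4,1,2,3,1,20] (ℓ=10, even), read p_9/q_9
a_0=10:  p_0=10·1+0=10,  q_0=10·0+1=1
a_1=1:  p_1=1·10+1=11,  q_1=1·1+0=1
a_2=3:  p_2=3·11+10=43,  q_2=3·1+1=4
…
a_4=1:  p_4=1·97+43=140,  q_4=1·9+4=13
a_5=4:  p_5=4·140+97=657,  q_5=4·13+9=61
…
a_7=2:  p_7=2·797+657=2251,  q_7=2·74+61=209
a_8=3:  p_8=3·2251+797=7550,  q_8=3·209+74=701
a_9=1:  p_9=1·7550+2251=9801,  q_9=1·701+209=910
(x₁, y₁) = (9801, 910);  9801² − 116·910² = 1 ✓

9801 910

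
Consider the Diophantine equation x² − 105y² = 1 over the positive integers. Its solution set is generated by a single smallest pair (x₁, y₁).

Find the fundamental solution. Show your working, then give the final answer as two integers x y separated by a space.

d=105: √d = [10; 4,20] (ℓ=2, even), read p_1/q_1
k=0  a_k=10  p_k/q_k = 10/1
k=1  a_k=4  p_k/q_k = 41/4
→ (41, 4).  Check: 41²=1681, 105·4²=1680, difference 1.

41 4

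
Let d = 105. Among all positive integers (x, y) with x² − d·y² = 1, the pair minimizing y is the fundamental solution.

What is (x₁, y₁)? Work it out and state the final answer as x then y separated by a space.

d=105: √d = [10; 4,20] (ℓ=2, even), read p_1/q_1
a_0=10:  p_0=10·1+0=10,  q_0=10·0+1=1
a_1=4:  p_1=4·10+1=41,  q_1=4·1+0=4
→ (41, 4).  Check: 41²=1681, 105·4²=1680, difference 1.

41 4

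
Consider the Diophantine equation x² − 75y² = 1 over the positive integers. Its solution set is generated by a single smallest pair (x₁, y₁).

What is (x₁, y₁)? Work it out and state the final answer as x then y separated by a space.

[8; 1,1,1,16] for √75; ℓ=4 ⇒ convergent index 3
i=0: a=8 ⇒ p=8, q=1
i=1: a=1 ⇒ p=9, q=1
i=2: a=1 ⇒ p=17, q=2
i=3: a=1 ⇒ p=26, q=3
fundamental: x₁=26, y₁=3  (since 676 − 75·9 = 1)

26 3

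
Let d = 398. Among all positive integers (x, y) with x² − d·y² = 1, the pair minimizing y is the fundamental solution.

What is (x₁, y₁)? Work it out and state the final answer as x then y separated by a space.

399 20

d=398: √d = [19; 1,18,1,38] (ℓ=4, even), read p_3/q_3
a_0=19:  p_0=19·1+0=19,  q_0=19·0+1=1
a_1=1:  p_1=1·19+1=20,  q_1=1·1+0=1
a_2=18:  p_2=18·20+19=379,  q_2=18·1+1=19
a_3=1:  p_3=1·379+20=399,  q_3=1·19+1=20
→ (399, 20).  Check: 399²=159201, 398·20²=159200, difference 1.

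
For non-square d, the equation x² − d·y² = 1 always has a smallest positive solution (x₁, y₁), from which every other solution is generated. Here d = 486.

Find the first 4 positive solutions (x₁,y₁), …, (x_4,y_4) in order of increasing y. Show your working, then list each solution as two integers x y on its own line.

485 22
470449 21340
456335045 20699778
442644523201 20078763320

[22; 22,44] for √486; ℓ=2 ⇒ convergent index 1
i=0: a=22 ⇒ p=22, q=1
i=1: a=22 ⇒ p=485, q=22
→ (485, 22).  Check: 485²=235225, 486·22²=235224, difference 1.
(x_2, y_2) = (485·485 + 486·22·22, 485·22 + 22·485) = (470449, 21340)
(x_3, y_3) = (485·470449 + 486·22·21340, 485·21340 + 22·470449) = (456335045, 20699778)
(x_4, y_4) = (485·456335045 + 486·22·20699778, 485·20699778 + 22·456335045) = (442644523201, 20078763320)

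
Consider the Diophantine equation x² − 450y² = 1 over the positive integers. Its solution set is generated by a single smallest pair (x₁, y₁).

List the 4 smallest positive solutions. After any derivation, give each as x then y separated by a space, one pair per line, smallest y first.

19601 924
768398401 36222648
30122754096401 1420000245972
1180872205318713601 55666849606371696

d=450: √d = [21; 4,1,2,4,2,1,4,42] (ℓ=8, even), read p_7/q_7
k=0  a_k=21  p_k/q_k = 21/1
…
k=3  a_k=2  p_k/q_k = 297/14
…
k=5  a_k=2  p_k/q_k = 2885/136
k=6  a_k=1  p_k/q_k = 4179/197
k=7  a_k=4  p_k/q_k = 19601/924
(x₁, y₁) = (19601, 924);  19601² − 450·924² = 1 ✓
(x_2, y_2) = (19601·19601 + 450·924·924, 19601·924 + 924·19601) = (768398401, 36222648)
(x_3, y_3) = (19601·768398401 + 450·924·36222648, 19601·36222648 + 924·768398401) = (30122754096401, 1420000245972)
(x_4, y_4) = (19601·30122754096401 + 450·924·1420000245972, 19601·1420000245972 + 924·30122754096401) = (1180872205318713601, 55666849606371696)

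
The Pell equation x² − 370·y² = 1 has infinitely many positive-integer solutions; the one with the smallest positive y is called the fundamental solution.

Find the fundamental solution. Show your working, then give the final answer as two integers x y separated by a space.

213859 11118

d=370: √d = [19; 4,4,38] (ℓ=3, odd), read p_5/q_5
step 0: (19, 1)  from 19·(1,0) + (0,1)
step 1: (77, 4)  from 4·(19,1) + (1,0)
step 2: (327, 17)  from 4·(77,4) + (19,1)
step 3: (12503, 650)  from 38·(327,17) + (77,4)
step 4: (50339, 2617)  from 4·(12503,650) + (327,17)
step 5: (213859, 11118)  from 4·(50339,2617) + (12503,650)
→ (213859, 11118).  Check: 213859²=45735671881, 370·11118²=45735671880, difference 1.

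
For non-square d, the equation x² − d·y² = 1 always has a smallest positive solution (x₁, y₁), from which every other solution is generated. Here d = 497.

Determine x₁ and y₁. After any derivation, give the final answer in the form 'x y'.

[22; 3,2,2,5,6,5,2,2,3,44] for √497; ℓ=10 ⇒ convergent index 9
step 0: (22, 1)  from 22·(1,0) + (0,1)
…
step 3: (379, 17)  from 2·(156,7) + (67,3)
…
step 5: (12685, 569)  from 6·(2051,92) + (379,17)
…
step 7: (143637, 6443)  from 2·(65476,2937) + (12685,569)
step 8: (352750, 15823)  from 2·(143637,6443) + (65476,2937)
step 9: (1201887, 53912)  from 3·(352750,15823) + (143637,6443)
→ (1201887, 53912).  Check: 1201887²=1444532360769, 497·53912²=1444532360768, difference 1.

1201887 53912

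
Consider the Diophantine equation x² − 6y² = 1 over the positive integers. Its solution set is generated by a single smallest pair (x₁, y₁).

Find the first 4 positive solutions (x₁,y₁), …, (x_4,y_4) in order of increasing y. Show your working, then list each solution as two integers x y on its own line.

5 2
49 20
485 198
4801 1960

√6 = [2; 2,4, …], period ℓ=2 (even) → k=1
a_0=2:  p_0=2·1+0=2,  q_0=2·0+1=1
a_1=2:  p_1=2·2+1=5,  q_1=2·1+0=2
(x₁, y₁) = (5, 2);  5² − 6·2² = 1 ✓
k=2:  x_2 = 5·5+6·2·2 = 49,  y_2 = 5·2+2·5 = 20
k=3:  x_3 = 5·49+6·2·20 = 485,  y_3 = 5·20+2·49 = 198
k=4:  x_4 = 5·485+6·2·198 = 4801,  y_4 = 5·198+2·485 = 1960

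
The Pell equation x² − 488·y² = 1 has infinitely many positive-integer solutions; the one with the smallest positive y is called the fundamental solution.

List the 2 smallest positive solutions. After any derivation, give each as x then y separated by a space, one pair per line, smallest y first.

243 11
118097 5346

d=488: √d = [22; 11,44] (ℓ=2, even), read p_1/q_1
step 0: (22, 1)  from 22·(1,0) + (0,1)
step 1: (243, 11)  from 11·(22,1) + (1,0)
→ (243, 11).  Check: 243²=59049, 488·11²=59048, difference 1.
(x_2, y_2) = (243·243 + 488·11·11, 243·11 + 11·243) = (118097, 5346)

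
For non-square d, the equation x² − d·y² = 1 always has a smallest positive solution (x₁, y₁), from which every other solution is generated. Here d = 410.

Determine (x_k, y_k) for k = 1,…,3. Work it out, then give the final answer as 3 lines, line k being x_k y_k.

[20; 4,40] for √410; ℓ=2 ⇒ convergent index 1
a_0=20:  p_0=20·1+0=20,  q_0=20·0+1=1
a_1=4:  p_1=4·20+1=81,  q_1=4·1+0=4
(x₁, y₁) = (81, 4);  81² − 410·4² = 1 ✓
(81+4√410)^2 = 13121 + 648√410
(81+4√410)^3 = 2125521 + 104972√410

81 4
13121 648
2125521 104972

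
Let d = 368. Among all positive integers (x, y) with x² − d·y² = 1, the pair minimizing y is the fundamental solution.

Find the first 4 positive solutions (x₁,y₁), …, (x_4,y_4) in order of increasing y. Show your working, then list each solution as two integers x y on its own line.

√368 = [19; 5,2,5,38, …], period ℓ=4 (even) → k=3
i=0: a=19 ⇒ p=19, q=1
…
i=2: a=2 ⇒ p=211, q=11
i=3: a=5 ⇒ p=1151, q=60
(x₁, y₁) = (1151, 60);  1151² − 368·60² = 1 ✓
(x_2, y_2) = (1151·1151 + 368·60·60, 1151·60 + 60·1151) = (2649601, 138120)
(x_3, y_3) = (1151·2649601 + 368·60·138120, 1151·138120 + 60·2649601) = (6099380351, 317952180)
(x_4, y_4) = (1151·6099380351 + 368·60·317952180, 1151·317952180 + 60·6099380351) = (14040770918401, 731925780240)

1151 60
2649601 138120
6099380351 317952180
14040770918401 731925780240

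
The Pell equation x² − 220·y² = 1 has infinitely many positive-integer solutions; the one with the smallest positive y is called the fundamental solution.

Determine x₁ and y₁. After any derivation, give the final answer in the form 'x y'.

89 6

√220 = [14; 1,4,1,28, …], period ℓ=4 (even) → k=3
step 0: (14, 1)  from 14·(1,0) + (0,1)
step 1: (15, 1)  from 1·(14,1) + (1,0)
step 2: (74, 5)  from 4·(15,1) + (14,1)
step 3: (89, 6)  from 1·(74,5) + (15,1)
→ (89, 6).  Check: 89²=7921, 220·6²=7920, difference 1.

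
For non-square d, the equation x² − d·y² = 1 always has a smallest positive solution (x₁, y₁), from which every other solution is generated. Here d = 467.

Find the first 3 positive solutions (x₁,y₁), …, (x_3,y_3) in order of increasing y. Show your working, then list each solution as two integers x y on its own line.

1625626 75225
5285319783751 244575431700
17183906517558380626 795176361465413175

√467 → a₀=21, period (1,1,1,1,3,…,1,1,42); ℓ=14 even so k=13
i=0: a=21 ⇒ p=21, q=1
i=1: a=1 ⇒ p=22, q=1
…
i=3: a=1 ⇒ p=65, q=3
…
i=6: a=3 ⇒ p=1275, q=59
…
i=8: a=3 ⇒ p=82767, q=3830
i=9: a=3 ⇒ p=275465, q=12747
…
i=12: a=1 ⇒ p=991929, q=45901
i=13: a=1 ⇒ p=1625626, q=75225
(x₁, y₁) = (1625626, 75225);  1625626² − 467·75225² = 1 ✓
(x_2, y_2) = (1625626·1625626 + 467·75225·75225, 1625626·75225 + 75225·1625626) = (5285319783751, 244575431700)
(x_3, y_3) = (1625626·5285319783751 + 467·75225·244575431700, 1625626·244575431700 + 75225·5285319783751) = (17183906517558380626, 795176361465413175)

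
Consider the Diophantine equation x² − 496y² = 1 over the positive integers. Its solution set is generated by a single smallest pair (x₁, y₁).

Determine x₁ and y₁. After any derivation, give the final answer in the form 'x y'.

√496 → a₀=22, period (3,1,2,4,1,…,1,3,44); ℓ=16 even so k=15
step 0: (22, 1)  from 22·(1,0) + (0,1)
step 1: (67, 3)  from 3·(22,1) + (1,0)
…
step 5: (1314, 59)  from 1·(1069,48) + (245,11)
…
step 9: (35166, 1579)  from 2·(14543,653) + (6080,273)
step 10: (49709, 2232)  from 1·(35166,1579) + (14543,653)
…
step 14: (1252502, 56239)  from 1·(863293,38763) + (389209,17476)
step 15: (4620799, 207480)  from 3·(1252502,56239) + (863293,38763)
→ (4620799, 207480).  Check: 4620799²=21351783398401, 496·207480²=21351783398400, difference 1.

4620799 207480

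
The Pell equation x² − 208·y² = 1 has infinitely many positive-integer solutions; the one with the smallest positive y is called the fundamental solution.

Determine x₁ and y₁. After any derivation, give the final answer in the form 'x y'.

√208 → a₀=14, period (2,2,1,2,2,28); ℓ=6 even so k=5
a_0=14:  p_0=14·1+0=14,  q_0=14·0+1=1
…
a_2=2:  p_2=2·29+14=72,  q_2=2·2+1=5
…
a_4=2:  p_4=2·101+72=274,  q_4=2·7+5=19
a_5=2:  p_5=2·274+101=649,  q_5=2·19+7=45
(x₁, y₁) = (649, 45);  649² − 208·45² = 1 ✓

649 45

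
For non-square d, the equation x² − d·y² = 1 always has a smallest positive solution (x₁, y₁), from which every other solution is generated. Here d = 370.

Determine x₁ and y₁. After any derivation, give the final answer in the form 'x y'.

213859 11118

√370 = [19; 4,4,38, …], period ℓ=3 (odd) → k=5
k=0  a_k=19  p_k/q_k = 19/1
…
k=4  a_k=4  p_k/q_k = 50339/2617
k=5  a_k=4  p_k/q_k = 213859/11118
(x₁, y₁) = (213859, 11118);  213859² − 370·11118² = 1 ✓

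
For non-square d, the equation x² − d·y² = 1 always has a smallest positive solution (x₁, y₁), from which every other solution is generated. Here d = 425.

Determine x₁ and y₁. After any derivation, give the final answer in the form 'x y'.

143649 6968

[20; 1,1,1,1,1,1,40] for √425; ℓ=7 ⇒ convergent index 13
a_0=20:  p_0=20·1+0=20,  q_0=20·0+1=1
…
a_7=40:  p_7=40·268+165=10885,  q_7=40·13+8=528
a_8=1:  p_8=1·10885+268=11153,  q_8=1·528+13=541
…
a_11=1:  p_11=1·33191+22038=55229,  q_11=1·1610+1069=2679
a_12=1:  p_12=1·55229+33191=88420,  q_12=1·2679+1610=4289
a_13=1:  p_13=1·88420+55229=143649,  q_13=1·4289+2679=6968
fundamental: x₁=143649, y₁=6968  (since 20635035201 − 425·48553024 = 1)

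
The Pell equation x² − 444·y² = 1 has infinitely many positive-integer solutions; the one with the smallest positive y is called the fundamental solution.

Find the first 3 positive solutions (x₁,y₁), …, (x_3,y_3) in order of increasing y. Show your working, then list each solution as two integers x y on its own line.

[21; 14,42] for √444; ℓ=2 ⇒ convergent index 1
step 0: (21, 1)  from 21·(1,0) + (0,1)
step 1: (295, 14)  from 14·(21,1) + (1,0)
(x₁, y₁) = (295, 14);  295² − 444·14² = 1 ✓
n=2: (295,14)∘(295,14) = (295·295+444·14·14, 295·14+14·295) = (174049,8260)
n=3: (174049,8260)∘(295,14) = (295·174049+444·14·8260, 295·8260+14·174049) = (102688615,4873386)

295 14
174049 8260
102688615 4873386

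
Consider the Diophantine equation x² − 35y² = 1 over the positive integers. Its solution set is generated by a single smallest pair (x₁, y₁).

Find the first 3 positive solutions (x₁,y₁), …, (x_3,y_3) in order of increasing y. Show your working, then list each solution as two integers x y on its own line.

d=35: √d = [5; 1,10] (ℓ=2, even), read p_1/q_1
a_0=5:  p_0=5·1+0=5,  q_0=5·0+1=1
a_1=1:  p_1=1·5+1=6,  q_1=1·1+0=1
fundamental: x₁=6, y₁=1  (since 36 − 35·1 = 1)
n=2: (6,1)∘(6,1) = (6·6+35·1·1, 6·1+1·6) = (71,12)
n=3: (71,12)∘(6,1) = (6·71+35·1·12, 6·12+1·71) = (846,143)

6 1
71 12
846 143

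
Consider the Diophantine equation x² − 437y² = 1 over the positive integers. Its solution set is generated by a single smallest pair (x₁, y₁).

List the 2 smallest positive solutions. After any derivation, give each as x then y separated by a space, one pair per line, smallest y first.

√437 → a₀=20, period (1,9,2,9,1,40); ℓ=6 even so k=5
a_0=20:  p_0=20·1+0=20,  q_0=20·0+1=1
a_1=1:  p_1=1·20+1=21,  q_1=1·1+0=1
a_2=9:  p_2=9·21+20=209,  q_2=9·1+1=10
a_3=2:  p_3=2·209+21=439,  q_3=2·10+1=21
a_4=9:  p_4=9·439+209=4160,  q_4=9·21+10=199
a_5=1:  p_5=1·4160+439=4599,  q_5=1·199+21=220
(x₁, y₁) = (4599, 220);  4599² − 437·220² = 1 ✓
k=2:  x_2 = 4599·4599+437·220·220 = 42301601,  y_2 = 4599·220+220·4599 = 2023560

4599 220
42301601 2023560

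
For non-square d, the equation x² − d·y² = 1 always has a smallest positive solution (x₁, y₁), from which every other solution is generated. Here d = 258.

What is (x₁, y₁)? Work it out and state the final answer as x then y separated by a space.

257 16

√258 = [16; 16,32, …], period ℓ=2 (even) → k=1
step 0: (16, 1)  from 16·(1,0) + (0,1)
step 1: (257, 16)  from 16·(16,1) + (1,0)
(x₁, y₁) = (257, 16);  257² − 258·16² = 1 ✓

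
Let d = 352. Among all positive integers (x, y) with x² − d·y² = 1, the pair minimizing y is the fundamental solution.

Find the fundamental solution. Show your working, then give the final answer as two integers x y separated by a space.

77617 4137

√352 = [18; 1,3,5,9,5,3,1,36, …], period ℓ=8 (even) → k=7
k=0  a_k=18  p_k/q_k = 18/1
k=1  a_k=1  p_k/q_k = 19/1
…
k=3  a_k=5  p_k/q_k = 394/21
k=4  a_k=9  p_k/q_k = 3621/193
…
k=6  a_k=3  p_k/q_k = 59118/3151
k=7  a_k=1  p_k/q_k = 77617/4137
(x₁, y₁) = (77617, 4137);  77617² − 352·4137² = 1 ✓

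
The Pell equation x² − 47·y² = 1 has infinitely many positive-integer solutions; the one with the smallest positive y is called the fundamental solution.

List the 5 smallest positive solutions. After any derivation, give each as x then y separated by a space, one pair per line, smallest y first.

√47 = [6; 1,5,1,12, …], period ℓ=4 (even) → k=3
a_0=6:  p_0=6·1+0=6,  q_0=6·0+1=1
a_1=1:  p_1=1·6+1=7,  q_1=1·1+0=1
a_2=5:  p_2=5·7+6=41,  q_2=5·1+1=6
a_3=1:  p_3=1·41+7=48,  q_3=1·6+1=7
→ (48, 7).  Check: 48²=2304, 47·7²=2303, difference 1.
n=2: (48,7)∘(48,7) = (48·48+47·7·7, 48·7+7·48) = (4607,672)
n=3: (4607,672)∘(48,7) = (48·4607+47·7·672, 48·672+7·4607) = (442224,64505)
n=4: (442224,64505)∘(48,7) = (48·442224+47·7·64505, 48·64505+7·442224) = (42448897,6191808)
n=5: (42448897,6191808)∘(48,7) = (48·42448897+47·7·6191808, 48·6191808+7·42448897) = (4074651888,594349063)

48 7
4607 672
442224 64505
42448897 6191808
4074651888 594349063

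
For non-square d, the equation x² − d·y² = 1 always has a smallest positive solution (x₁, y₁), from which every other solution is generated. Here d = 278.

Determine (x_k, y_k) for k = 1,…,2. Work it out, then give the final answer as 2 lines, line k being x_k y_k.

2501 150
12510001 750300

√278 → a₀=16, period (1,2,16,2,1,32); ℓ=6 even so k=5
a_0=16:  p_0=16·1+0=16,  q_0=16·0+1=1
a_1=1:  p_1=1·16+1=17,  q_1=1·1+0=1
a_2=2:  p_2=2·17+16=50,  q_2=2·1+1=3
a_3=16:  p_3=16·50+17=817,  q_3=16·3+1=49
a_4=2:  p_4=2·817+50=1684,  q_4=2·49+3=101
a_5=1:  p_5=1·1684+817=2501,  q_5=1·101+49=150
fundamental: x₁=2501, y₁=150  (since 6255001 − 278·22500 = 1)
(x_2, y_2) = (2501·2501 + 278·150·150, 2501·150 + 150·2501) = (12510001, 750300)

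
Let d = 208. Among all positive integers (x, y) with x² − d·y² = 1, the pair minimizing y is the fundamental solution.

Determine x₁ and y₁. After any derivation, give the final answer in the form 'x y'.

649 45

d=208: √d = [14; 2,2,1,2,2,28] (ℓ=6, even), read p_5/q_5
step 0: (14, 1)  from 14·(1,0) + (0,1)
step 1: (29, 2)  from 2·(14,1) + (1,0)
step 2: (72, 5)  from 2·(29,2) + (14,1)
step 3: (101, 7)  from 1·(72,5) + (29,2)
step 4: (274, 19)  from 2·(101,7) + (72,5)
step 5: (649, 45)  from 2·(274,19) + (101,7)
fundamental: x₁=649, y₁=45  (since 421201 − 208·2025 = 1)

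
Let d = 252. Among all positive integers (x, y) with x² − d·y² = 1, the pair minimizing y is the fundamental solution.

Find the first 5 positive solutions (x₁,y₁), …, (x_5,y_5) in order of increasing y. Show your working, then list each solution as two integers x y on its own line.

127 8
32257 2032
8193151 516120
2081028097 131092448
528572943487 33296965672

[15; 1,6,1,30] for √252; ℓ=4 ⇒ convergent index 3
i=0: a=15 ⇒ p=15, q=1
i=1: a=1 ⇒ p=16, q=1
i=2: a=6 ⇒ p=111, q=7
i=3: a=1 ⇒ p=127, q=8
fundamental: x₁=127, y₁=8  (since 16129 − 252·64 = 1)
(x_2, y_2) = (127·127 + 252·8·8, 127·8 + 8·127) = (32257, 2032)
(x_3, y_3) = (127·32257 + 252·8·2032, 127·2032 + 8·32257) = (8193151, 516120)
(x_4, y_4) = (127·8193151 + 252·8·516120, 127·516120 + 8·8193151) = (2081028097, 131092448)
(x_5, y_5) = (127·2081028097 + 252·8·131092448, 127·131092448 + 8·2081028097) = (528572943487, 33296965672)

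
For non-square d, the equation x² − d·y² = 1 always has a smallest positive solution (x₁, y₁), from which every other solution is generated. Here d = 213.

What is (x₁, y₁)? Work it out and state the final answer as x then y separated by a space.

d=213: √d = [14; 1,1,2,6,1,8,1,6,2,1,1,28] (ℓ=12, even), read p_11/q_11
step 0: (14, 1)  from 14·(1,0) + (0,1)
step 1: (15, 1)  from 1·(14,1) + (1,0)
step 2: (29, 2)  from 1·(15,1) + (14,1)
…
step 4: (467, 32)  from 6·(73,5) + (29,2)
step 5: (540, 37)  from 1·(467,32) + (73,5)
…
step 7: (5327, 365)  from 1·(4787,328) + (540,37)
step 8: (36749, 2518)  from 6·(5327,365) + (4787,328)
…
step 10: (115574, 7919)  from 1·(78825,5401) + (36749,2518)
step 11: (194399, 13320)  from 1·(115574,7919) + (78825,5401)
→ (194399, 13320).  Check: 194399²=37790971201, 213·13320²=37790971200, difference 1.

194399 13320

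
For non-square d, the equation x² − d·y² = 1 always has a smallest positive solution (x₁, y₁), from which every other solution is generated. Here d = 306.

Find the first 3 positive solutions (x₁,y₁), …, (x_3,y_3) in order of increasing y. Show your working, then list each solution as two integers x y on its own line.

35 2
2449 140
171395 9798

√306 = [17; 2,34, …], period ℓ=2 (even) → k=1
i=0: a=17 ⇒ p=17, q=1
i=1: a=2 ⇒ p=35, q=2
fundamental: x₁=35, y₁=2  (since 1225 − 306·4 = 1)
(35+2√306)^2 = 2449 + 140√306
(35+2√306)^3 = 171395 + 9798√306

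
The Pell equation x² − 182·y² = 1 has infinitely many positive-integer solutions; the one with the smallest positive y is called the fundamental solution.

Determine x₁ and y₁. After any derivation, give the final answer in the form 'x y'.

27 2

d=182: √d = [13; 2,26] (ℓ=2, even), read p_1/q_1
k=0  a_k=13  p_k/q_k = 13/1
k=1  a_k=2  p_k/q_k = 27/2
(x₁, y₁) = (27, 2);  27² − 182·2² = 1 ✓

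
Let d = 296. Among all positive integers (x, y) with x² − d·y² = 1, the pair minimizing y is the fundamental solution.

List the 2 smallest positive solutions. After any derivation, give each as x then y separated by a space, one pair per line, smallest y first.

3699 215
27365201 1590570

√296 = [17; 4,1,7,1,4,34, …], period ℓ=6 (even) → k=5
k=0  a_k=17  p_k/q_k = 17/1
k=1  a_k=4  p_k/q_k = 69/4
…
k=4  a_k=1  p_k/q_k = 757/44
k=5  a_k=4  p_k/q_k = 3699/215
fundamental: x₁=3699, y₁=215  (since 13682601 − 296·46225 = 1)
k=2:  x_2 = 3699·3699+296·215·215 = 27365201,  y_2 = 3699·215+215·3699 = 1590570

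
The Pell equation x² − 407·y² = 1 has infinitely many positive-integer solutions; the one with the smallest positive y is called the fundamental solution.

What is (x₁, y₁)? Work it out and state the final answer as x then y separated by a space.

√407 → a₀=20, period (5,1,2,1,5,40); ℓ=6 even so k=5
i=0: a=20 ⇒ p=20, q=1
i=1: a=5 ⇒ p=101, q=5
i=2: a=1 ⇒ p=121, q=6
i=3: a=2 ⇒ p=343, q=17
i=4: a=1 ⇒ p=464, q=23
i=5: a=5 ⇒ p=2663, q=132
(x₁, y₁) = (2663, 132);  2663² − 407·132² = 1 ✓

2663 132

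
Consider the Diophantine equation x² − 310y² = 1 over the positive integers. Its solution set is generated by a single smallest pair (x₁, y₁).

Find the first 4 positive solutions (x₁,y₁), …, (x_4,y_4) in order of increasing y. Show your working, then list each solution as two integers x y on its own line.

848719 48204
1440647881921 81823301352
2445410459391369679 138889981000287972
4150932639366927117300481 235757131569084991314384

[17; 1,1,1,1,5,…,1,1,34] for √310; ℓ=16 ⇒ convergent index 15
a_0=17:  p_0=17·1+0=17,  q_0=17·0+1=1
a_1=1:  p_1=1·17+1=18,  q_1=1·1+0=1
a_2=1:  p_2=1·18+17=35,  q_2=1·1+1=2
a_3=1:  p_3=1·35+18=53,  q_3=1·2+1=3
…
a_5=5:  p_5=5·88+53=493,  q_5=5·5+3=28
…
a_8=2:  p_8=2·2060+1567=5687,  q_8=2·117+89=323
…
a_10=3:  p_10=3·7747+5687=28928,  q_10=3·440+323=1643
a_11=5:  p_11=5·28928+7747=152387,  q_11=5·1643+440=8655
a_12=1:  p_12=1·152387+28928=181315,  q_12=1·8655+1643=10298
a_13=1:  p_13=1·181315+152387=333702,  q_13=1·10298+8655=18953
a_14=1:  p_14=1·333702+181315=515017,  q_14=1·18953+10298=29251
a_15=1:  p_15=1·515017+333702=848719,  q_15=1·29251+18953=48204
fundamental: x₁=848719, y₁=48204  (since 720323940961 − 310·2323625616 = 1)
(x_2, y_2) = (848719·848719 + 310·48204·48204, 848719·48204 + 48204·848719) = (1440647881921, 81823301352)
(x_3, y_3) = (848719·1440647881921 + 310·48204·81823301352, 848719·81823301352 + 48204·1440647881921) = (2445410459391369679, 138889981000287972)
(x_4, y_4) = (848719·2445410459391369679 + 310·48204·138889981000287972, 848719·138889981000287972 + 48204·2445410459391369679) = (4150932639366927117300481, 235757131569084991314384)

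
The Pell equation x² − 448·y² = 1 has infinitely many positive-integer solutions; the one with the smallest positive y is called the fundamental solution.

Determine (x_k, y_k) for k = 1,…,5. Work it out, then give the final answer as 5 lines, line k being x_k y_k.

127 6
32257 1524
8193151 387090
2081028097 98319336
528572943487 24972724254

√448 → a₀=21, period (6,42); ℓ=2 even so k=1
i=0: a=21 ⇒ p=21, q=1
i=1: a=6 ⇒ p=127, q=6
fundamental: x₁=127, y₁=6  (since 16129 − 448·36 = 1)
(x_2, y_2) = (127·127 + 448·6·6, 127·6 + 6·127) = (32257, 1524)
(x_3, y_3) = (127·32257 + 448·6·1524, 127·1524 + 6·32257) = (8193151, 387090)
(x_4, y_4) = (127·8193151 + 448·6·387090, 127·387090 + 6·8193151) = (2081028097, 98319336)
(x_5, y_5) = (127·2081028097 + 448·6·98319336, 127·98319336 + 6·2081028097) = (528572943487, 24972724254)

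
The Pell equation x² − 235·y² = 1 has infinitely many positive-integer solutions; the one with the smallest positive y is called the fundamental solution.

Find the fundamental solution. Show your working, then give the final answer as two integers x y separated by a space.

46 3

[15; 3,30] for √235; ℓ=2 ⇒ convergent index 1
step 0: (15, 1)  from 15·(1,0) + (0,1)
step 1: (46, 3)  from 3·(15,1) + (1,0)
fundamental: x₁=46, y₁=3  (since 2116 − 235·9 = 1)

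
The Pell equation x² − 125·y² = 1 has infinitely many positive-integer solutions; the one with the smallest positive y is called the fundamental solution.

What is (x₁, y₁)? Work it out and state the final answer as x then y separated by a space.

930249 83204

√125 = [11; 5,1,1,5,22, …], period ℓ=5 (odd) → k=9
a_0=11:  p_0=11·1+0=11,  q_0=11·0+1=1
a_1=5:  p_1=5·11+1=56,  q_1=5·1+0=5
a_2=1:  p_2=1·56+11=67,  q_2=1·5+1=6
…
a_4=5:  p_4=5·123+67=682,  q_4=5·11+6=61
a_5=22:  p_5=22·682+123=15127,  q_5=22·61+11=1353
…
a_8=1:  p_8=1·91444+76317=167761,  q_8=1·8179+6826=15005
a_9=5:  p_9=5·167761+91444=930249,  q_9=5·15005+8179=83204
fundamental: x₁=930249, y₁=83204  (since 865363202001 − 125·6922905616 = 1)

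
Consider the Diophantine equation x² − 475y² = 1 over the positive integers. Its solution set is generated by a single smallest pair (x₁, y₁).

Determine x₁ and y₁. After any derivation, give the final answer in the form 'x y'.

57799 2652

√475 → a₀=21, period (1,3,1,6,2,6,1,3,1,42); ℓ=10 even so k=9
k=0  a_k=21  p_k/q_k = 21/1
…
k=4  a_k=6  p_k/q_k = 741/34
…
k=8  a_k=3  p_k/q_k = 45921/2107
k=9  a_k=1  p_k/q_k = 57799/2652
→ (57799, 2652).  Check: 57799²=3340724401, 475·2652²=3340724400, difference 1.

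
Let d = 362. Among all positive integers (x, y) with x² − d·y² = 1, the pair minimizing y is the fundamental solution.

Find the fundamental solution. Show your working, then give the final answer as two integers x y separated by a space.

723 38

d=362: √d = [19; 38] (ℓ=1, odd), read p_1/q_1
step 0: (19, 1)  from 19·(1,0) + (0,1)
step 1: (723, 38)  from 38·(19,1) + (1,0)
→ (723, 38).  Check: 723²=522729, 362·38²=522728, difference 1.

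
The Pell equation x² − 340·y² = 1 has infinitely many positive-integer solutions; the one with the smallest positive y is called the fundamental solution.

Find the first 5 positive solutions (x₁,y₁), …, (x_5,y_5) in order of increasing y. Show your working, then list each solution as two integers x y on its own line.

285769 15498
163327842721 8857695924
93348068572789129 5062509812995614
53351968415791425367681 2893416733491029538408
30492677324331251603220874249 1653697613020933530509635890

√340 = [18; 2,3,1,1,1,…,3,2,36, …], period ℓ=14 (even) → k=13
step 0: (18, 1)  from 18·(1,0) + (0,1)
…
step 2: (129, 7)  from 3·(37,2) + (18,1)
step 3: (166, 9)  from 1·(129,7) + (37,2)
…
step 7: (6509, 353)  from 8·(756,41) + (461,25)
step 8: (7265, 394)  from 1·(6509,353) + (756,41)
…
step 12: (125478, 6805)  from 3·(34813,1888) + (21039,1141)
step 13: (285769, 15498)  from 2·(125478,6805) + (34813,1888)
→ (285769, 15498).  Check: 285769²=81663921361, 340·15498²=81663921360, difference 1.
(x_2, y_2) = (285769·285769 + 340·15498·15498, 285769·15498 + 15498·285769) = (163327842721, 8857695924)
(x_3, y_3) = (285769·163327842721 + 340·15498·8857695924, 285769·8857695924 + 15498·163327842721) = (93348068572789129, 5062509812995614)
(x_4, y_4) = (285769·93348068572789129 + 340·15498·5062509812995614, 285769·5062509812995614 + 15498·93348068572789129) = (53351968415791425367681, 2893416733491029538408)
(x_5, y_5) = (285769·53351968415791425367681 + 340·15498·2893416733491029538408, 285769·2893416733491029538408 + 15498·53351968415791425367681) = (30492677324331251603220874249, 1653697613020933530509635890)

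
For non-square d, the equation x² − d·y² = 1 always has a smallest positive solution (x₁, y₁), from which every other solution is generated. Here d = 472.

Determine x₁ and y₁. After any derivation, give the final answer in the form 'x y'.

306917 14127

√472 = [21; 1,2,1,1,1,…,2,1,42, …], period ℓ=14 (even) → k=13
step 0: (21, 1)  from 21·(1,0) + (0,1)
…
step 2: (65, 3)  from 2·(22,1) + (21,1)
…
step 4: (152, 7)  from 1·(87,4) + (65,3)
step 5: (239, 11)  from 1·(152,7) + (87,4)
…
step 12: (222687, 10250)  from 2·(84230,3877) + (54227,2496)
step 13: (306917, 14127)  from 1·(222687,10250) + (84230,3877)
(x₁, y₁) = (306917, 14127);  306917² − 472·14127² = 1 ✓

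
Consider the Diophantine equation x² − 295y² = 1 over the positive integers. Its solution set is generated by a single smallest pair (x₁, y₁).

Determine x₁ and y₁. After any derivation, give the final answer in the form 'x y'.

2024999 117900

√295 = [17; 5,1,2,3,2,6,2,3,2,1,5,34, …], period ℓ=12 (even) → k=11
k=0  a_k=17  p_k/q_k = 17/1
k=1  a_k=5  p_k/q_k = 86/5
k=2  a_k=1  p_k/q_k = 103/6
k=3  a_k=2  p_k/q_k = 292/17
k=4  a_k=3  p_k/q_k = 979/57
k=5  a_k=2  p_k/q_k = 2250/131
k=6  a_k=6  p_k/q_k = 14479/843
k=7  a_k=2  p_k/q_k = 31208/1817
k=8  a_k=3  p_k/q_k = 108103/6294
k=9  a_k=2  p_k/q_k = 247414/14405
k=10  a_k=1  p_k/q_k = 355517/20699
k=11  a_k=5  p_k/q_k = 2024999/117900
(x₁, y₁) = (2024999, 117900);  2024999² − 295·117900² = 1 ✓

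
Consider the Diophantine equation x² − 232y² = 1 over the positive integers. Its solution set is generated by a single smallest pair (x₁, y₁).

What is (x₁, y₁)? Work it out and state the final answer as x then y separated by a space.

19603 1287

[15; 4,3,7,3,4,30] for √232; ℓ=6 ⇒ convergent index 5
a_0=15:  p_0=15·1+0=15,  q_0=15·0+1=1
…
a_4=3:  p_4=3·1447+198=4539,  q_4=3·95+13=298
a_5=4:  p_5=4·4539+1447=19603,  q_5=4·298+95=1287
(x₁, y₁) = (19603, 1287);  19603² − 232·1287² = 1 ✓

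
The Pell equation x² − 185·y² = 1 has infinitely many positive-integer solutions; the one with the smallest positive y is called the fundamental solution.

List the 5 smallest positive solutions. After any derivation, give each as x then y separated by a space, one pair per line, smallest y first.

d=185: √d = [13; 1,1,1,1,26] (ℓ=5, odd), read p_9/q_9
step 0: (13, 1)  from 13·(1,0) + (0,1)
…
step 2: (27, 2)  from 1·(14,1) + (13,1)
…
step 4: (68, 5)  from 1·(41,3) + (27,2)
step 5: (1809, 133)  from 26·(68,5) + (41,3)
…
step 8: (5563, 409)  from 1·(3686,271) + (1877,138)
step 9: (9249, 680)  from 1·(5563,409) + (3686,271)
→ (9249, 680).  Check: 9249²=85544001, 185·680²=85544000, difference 1.
(x_2, y_2) = (9249·9249 + 185·680·680, 9249·680 + 680·9249) = (171088001, 12578640)
(x_3, y_3) = (9249·171088001 + 185·680·12578640, 9249·12578640 + 680·171088001) = (3164785833249, 232679682040)
(x_4, y_4) = (9249·3164785833249 + 185·680·232679682040, 9249·232679682040 + 680·3164785833249) = (58542208172352001, 4304108745797280)
(x_5, y_5) = (9249·58542208172352001 + 185·680·4304108745797280, 9249·4304108745797280 + 680·58542208172352001) = (1082913763607381481249, 79617403347078403400)

9249 680
171088001 12578640
3164785833249 232679682040
58542208172352001 4304108745797280
1082913763607381481249 79617403347078403400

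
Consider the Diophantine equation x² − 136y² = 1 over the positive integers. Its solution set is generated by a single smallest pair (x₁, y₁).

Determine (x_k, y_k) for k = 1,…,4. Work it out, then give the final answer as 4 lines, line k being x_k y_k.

√136 = [11; 1,1,1,22, …], period ℓ=4 (even) → k=3
k=0  a_k=11  p_k/q_k = 11/1
k=1  a_k=1  p_k/q_k = 12/1
k=2  a_k=1  p_k/q_k = 23/2
k=3  a_k=1  p_k/q_k = 35/3
(x₁, y₁) = (35, 3);  35² − 136·3² = 1 ✓
(35+3√136)^2 = 2449 + 210√136
(35+3√136)^3 = 171395 + 14697√136
(35+3√136)^4 = 11995201 + 1028580√136

35 3
2449 210
171395 14697
11995201 1028580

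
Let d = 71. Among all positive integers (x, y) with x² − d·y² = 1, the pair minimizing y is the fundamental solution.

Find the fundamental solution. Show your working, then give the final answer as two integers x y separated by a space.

3480 413

√71 → a₀=8, period (2,2,1,7,1,2,2,16); ℓ=8 even so k=7
i=0: a=8 ⇒ p=8, q=1
…
i=2: a=2 ⇒ p=42, q=5
…
i=4: a=7 ⇒ p=455, q=54
…
i=6: a=2 ⇒ p=1483, q=176
i=7: a=2 ⇒ p=3480, q=413
fundamental: x₁=3480, y₁=413  (since 12110400 − 71·170569 = 1)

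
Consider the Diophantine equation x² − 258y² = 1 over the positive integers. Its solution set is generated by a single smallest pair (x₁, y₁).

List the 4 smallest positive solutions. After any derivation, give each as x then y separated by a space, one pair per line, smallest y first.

257 16
132097 8224
67897601 4227120
34899234817 2172731456

[16; 16,32] for √258; ℓ=2 ⇒ convergent index 1
a_0=16:  p_0=16·1+0=16,  q_0=16·0+1=1
a_1=16:  p_1=16·16+1=257,  q_1=16·1+0=16
→ (257, 16).  Check: 257²=66049, 258·16²=66048, difference 1.
k=2:  x_2 = 257·257+258·16·16 = 132097,  y_2 = 257·16+16·257 = 8224
k=3:  x_3 = 257·132097+258·16·8224 = 67897601,  y_3 = 257·8224+16·132097 = 4227120
k=4:  x_4 = 257·67897601+258·16·4227120 = 34899234817,  y_4 = 257·4227120+16·67897601 = 2172731456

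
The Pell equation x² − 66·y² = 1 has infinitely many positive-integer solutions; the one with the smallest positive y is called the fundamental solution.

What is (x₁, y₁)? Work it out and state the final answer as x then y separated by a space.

[8; 8,16] for √66; ℓ=2 ⇒ convergent index 1
i=0: a=8 ⇒ p=8, q=1
i=1: a=8 ⇒ p=65, q=8
fundamental: x₁=65, y₁=8  (since 4225 − 66·64 = 1)

65 8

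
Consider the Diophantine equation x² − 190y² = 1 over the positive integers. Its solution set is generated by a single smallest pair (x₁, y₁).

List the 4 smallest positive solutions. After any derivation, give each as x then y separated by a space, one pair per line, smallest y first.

52021 3774
5412368881 392654508
563113683064981 40852560317562
58587473808034384321 4250382080167131096

d=190: √d = [13; 1,3,1,1,1,…,3,1,26] (ℓ=14, even), read p_13/q_13
i=0: a=13 ⇒ p=13, q=1
…
i=2: a=3 ⇒ p=55, q=4
i=3: a=1 ⇒ p=69, q=5
i=4: a=1 ⇒ p=124, q=9
i=5: a=1 ⇒ p=193, q=14
…
i=7: a=2 ⇒ p=1213, q=88
i=8: a=2 ⇒ p=2936, q=213
i=9: a=1 ⇒ p=4149, q=301
i=10: a=1 ⇒ p=7085, q=514
i=11: a=1 ⇒ p=11234, q=815
i=12: a=3 ⇒ p=40787, q=2959
i=13: a=1 ⇒ p=52021, q=3774
fundamental: x₁=52021, y₁=3774  (since 2706184441 − 190·14243076 = 1)
k=2:  x_2 = 52021·52021+190·3774·3774 = 5412368881,  y_2 = 52021·3774+3774·52021 = 392654508
k=3:  x_3 = 52021·5412368881+190·3774·392654508 = 563113683064981,  y_3 = 52021·392654508+3774·5412368881 = 40852560317562
k=4:  x_4 = 52021·563113683064981+190·3774·40852560317562 = 58587473808034384321,  y_4 = 52021·40852560317562+3774·563113683064981 = 4250382080167131096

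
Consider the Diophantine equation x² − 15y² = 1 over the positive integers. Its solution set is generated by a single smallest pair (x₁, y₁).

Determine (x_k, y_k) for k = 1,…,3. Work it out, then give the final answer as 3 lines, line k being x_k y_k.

4 1
31 8
244 63

d=15: √d = [3; 1,6] (ℓ=2, even), read p_1/q_1
step 0: (3, 1)  from 3·(1,0) + (0,1)
step 1: (4, 1)  from 1·(3,1) + (1,0)
(x₁, y₁) = (4, 1);  4² − 15·1² = 1 ✓
(x_2, y_2) = (4·4 + 15·1·1, 4·1 + 1·4) = (31, 8)
(x_3, y_3) = (4·31 + 15·1·8, 4·8 + 1·31) = (244, 63)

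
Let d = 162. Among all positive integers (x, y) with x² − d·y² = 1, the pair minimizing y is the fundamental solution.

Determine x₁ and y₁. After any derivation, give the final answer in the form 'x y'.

√162 = [12; 1,2,1,2,12,2,1,2,1,24, …], period ℓ=10 (even) → k=9
k=0  a_k=12  p_k/q_k = 12/1
k=1  a_k=1  p_k/q_k = 13/1
k=2  a_k=2  p_k/q_k = 38/3
k=3  a_k=1  p_k/q_k = 51/4
k=4  a_k=2  p_k/q_k = 140/11
k=5  a_k=12  p_k/q_k = 1731/136
…
k=7  a_k=1  p_k/q_k = 5333/419
k=8  a_k=2  p_k/q_k = 14268/1121
k=9  a_k=1  p_k/q_k = 19601/1540
(x₁, y₁) = (19601, 1540);  19601² − 162·1540² = 1 ✓

19601 1540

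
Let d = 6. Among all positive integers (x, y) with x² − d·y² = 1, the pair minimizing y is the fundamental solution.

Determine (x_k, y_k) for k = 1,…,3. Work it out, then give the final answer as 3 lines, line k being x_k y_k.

√6 = [2; 2,4, …], period ℓ=2 (even) → k=1
i=0: a=2 ⇒ p=2, q=1
i=1: a=2 ⇒ p=5, q=2
fundamental: x₁=5, y₁=2  (since 25 − 6·4 = 1)
n=2: (5,2)∘(5,2) = (5·5+6·2·2, 5·2+2·5) = (49,20)
n=3: (49,20)∘(5,2) = (5·49+6·2·20, 5·20+2·49) = (485,198)

5 2
49 20
485 198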